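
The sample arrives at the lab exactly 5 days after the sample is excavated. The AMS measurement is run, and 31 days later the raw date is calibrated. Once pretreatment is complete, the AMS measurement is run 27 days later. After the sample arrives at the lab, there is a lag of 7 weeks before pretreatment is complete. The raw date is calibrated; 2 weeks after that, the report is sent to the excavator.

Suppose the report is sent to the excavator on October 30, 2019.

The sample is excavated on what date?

The report is sent to the excavator: Oct 30, 2019.
The raw date is calibrated: Oct 30, 2019 − 2 weeks = Oct 16, 2019.
The AMS measurement is run: Oct 16, 2019 − 31 days = Sep 15, 2019.
Pretreatment is complete: Sep 15, 2019 − 27 days = Aug 19, 2019.
The sample arrives at the lab: Aug 19, 2019 − 7 weeks = Jul 1, 2019.
The sample is excavated: Jul 1, 2019 − 5 days = Jun 26, 2019.

June 26, 2019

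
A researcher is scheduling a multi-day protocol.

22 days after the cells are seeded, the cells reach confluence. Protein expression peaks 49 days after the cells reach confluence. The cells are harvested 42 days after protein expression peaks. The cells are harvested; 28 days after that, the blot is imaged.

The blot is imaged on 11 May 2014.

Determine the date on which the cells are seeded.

21 December 2013

The blot is imaged: May 11, 2014.
The cells are harvested: May 11, 2014 − 28 days = Apr 13, 2014.
Protein expression peaks: Apr 13, 2014 − 42 days = Mar 2, 2014.
The cells reach confluence: Mar 2, 2014 − 49 days = Jan 12, 2014.
The cells are seeded: Jan 12, 2014 − 22 days = Dec 21, 2013.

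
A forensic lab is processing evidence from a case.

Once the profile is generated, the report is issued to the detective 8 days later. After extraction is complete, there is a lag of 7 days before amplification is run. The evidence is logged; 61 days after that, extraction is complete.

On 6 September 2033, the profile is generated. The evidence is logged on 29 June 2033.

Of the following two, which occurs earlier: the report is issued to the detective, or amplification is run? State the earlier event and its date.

Amplification is run — 5 September 2033

The profile is generated: Sep 6, 2033.
The report is issued to the detective: Sep 6, 2033 + 8 days = Sep 14, 2033.
The evidence is logged: Jun 29, 2033.
Extraction is complete: Jun 29, 2033 + 61 days = Aug 29, 2033.
Amplification is run: Aug 29, 2033 + 7 days = Sep 5, 2033.
Comparing: the report is issued to the detective on Sep 14, 2033 vs amplification is run on Sep 5, 2033. Earlier: amplification is run.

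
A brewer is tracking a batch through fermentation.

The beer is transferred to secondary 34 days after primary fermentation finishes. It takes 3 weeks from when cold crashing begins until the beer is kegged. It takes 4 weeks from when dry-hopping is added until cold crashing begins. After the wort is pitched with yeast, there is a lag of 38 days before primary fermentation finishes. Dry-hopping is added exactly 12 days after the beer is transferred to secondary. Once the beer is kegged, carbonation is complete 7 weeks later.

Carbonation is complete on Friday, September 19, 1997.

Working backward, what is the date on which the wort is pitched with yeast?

Carbonation is complete: Sep 19, 1997.
The beer is kegged: Sep 19, 1997 − 7 weeks = Aug 1, 1997.
Cold crashing begins: Aug 1, 1997 − 3 weeks = Jul 11, 1997.
Dry-hopping is added: Jul 11, 1997 − 4 weeks = Jun 13, 1997.
The beer is transferred to secondary: Jun 13, 1997 − 12 days = Jun 1, 1997.
Primary fermentation finishes: Jun 1, 1997 − 34 days = Apr 28, 1997.
The wort is pitched with yeast: Apr 28, 1997 − 38 days = Mar 21, 1997.

Friday, March 21, 1997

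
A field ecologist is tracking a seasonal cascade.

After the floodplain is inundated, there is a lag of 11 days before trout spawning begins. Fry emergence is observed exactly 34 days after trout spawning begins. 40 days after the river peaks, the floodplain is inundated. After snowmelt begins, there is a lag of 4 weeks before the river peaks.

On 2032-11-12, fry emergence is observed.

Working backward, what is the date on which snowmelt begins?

Fry emergence is observed: Nov 12, 2032.
Trout spawning begins: Nov 12, 2032 − 34 days = Oct 9, 2032.
The floodplain is inundated: Oct 9, 2032 − 11 days = Sep 28, 2032.
The river peaks: Sep 28, 2032 − 40 days = Aug 19, 2032.
Snowmelt begins: Aug 19, 2032 − 4 weeks = Jul 22, 2032.

2032-07-22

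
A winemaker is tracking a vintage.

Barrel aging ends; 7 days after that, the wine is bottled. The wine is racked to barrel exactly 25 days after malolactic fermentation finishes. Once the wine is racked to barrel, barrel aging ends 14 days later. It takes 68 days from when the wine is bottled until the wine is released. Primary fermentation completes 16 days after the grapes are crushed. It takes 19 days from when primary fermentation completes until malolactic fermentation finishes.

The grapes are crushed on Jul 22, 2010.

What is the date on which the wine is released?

The grapes are crushed: Jul 22, 2010.
Primary fermentation completes: Jul 22, 2010 + 16 days = Aug 7, 2010.
Malolactic fermentation finishes: Aug 7, 2010 + 19 days = Aug 26, 2010.
The wine is racked to barrel: Aug 26, 2010 + 25 days = Sep 20, 2010.
Barrel aging ends: Sep 20, 2010 + 14 days = Oct 4, 2010.
The wine is bottled: Oct 4, 2010 + 7 days = Oct 11, 2010.
The wine is released: Oct 11, 2010 + 68 days = Dec 18, 2010.

Dec 18, 2010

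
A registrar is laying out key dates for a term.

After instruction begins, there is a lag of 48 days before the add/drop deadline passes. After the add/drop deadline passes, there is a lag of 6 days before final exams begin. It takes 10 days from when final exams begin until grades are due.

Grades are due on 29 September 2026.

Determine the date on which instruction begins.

27 July 2026

Grades are due: Sep 29, 2026.
Final exams begin: Sep 29, 2026 − 10 days = Sep 19, 2026.
The add/drop deadline passes: Sep 19, 2026 − 6 days = Sep 13, 2026.
Instruction begins: Sep 13, 2026 − 48 days = Jul 27, 2026.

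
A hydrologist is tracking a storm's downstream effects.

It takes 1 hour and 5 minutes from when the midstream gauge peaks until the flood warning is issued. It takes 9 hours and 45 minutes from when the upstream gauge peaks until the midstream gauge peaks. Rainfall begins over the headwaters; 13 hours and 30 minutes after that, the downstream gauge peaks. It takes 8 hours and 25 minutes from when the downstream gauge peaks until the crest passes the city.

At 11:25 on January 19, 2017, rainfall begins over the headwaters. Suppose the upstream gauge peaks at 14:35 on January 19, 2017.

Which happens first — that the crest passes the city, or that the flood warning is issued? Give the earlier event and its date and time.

The flood warning is issued — 01:25 on January 20, 2017

Rainfall begins over the headwaters: 11:25 Jan 19, 2017.
The downstream gauge peaks: 11:25 Jan 19, 2017 + 13h30m = 00:55 Jan 20, 2017.
The crest passes the city: 00:55 Jan 20, 2017 + 8h25m = 09:20 Jan 20, 2017.
The upstream gauge peaks: 14:35 Jan 19, 2017.
The midstream gauge peaks: 14:35 Jan 19, 2017 + 9h45m = 00:20 Jan 20, 2017.
The flood warning is issued: 00:20 Jan 20, 2017 + 1h05m = 01:25 Jan 20, 2017.
Comparing: the crest passes the city at 09:20 Jan 20, 2017 vs the flood warning is issued at 01:25 Jan 20, 2017. Earlier: the flood warning is issued.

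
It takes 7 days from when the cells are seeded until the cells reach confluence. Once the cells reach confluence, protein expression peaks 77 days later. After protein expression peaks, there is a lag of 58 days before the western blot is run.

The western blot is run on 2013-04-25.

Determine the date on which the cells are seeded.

2012-12-04

The western blot is run: Apr 25, 2013.
Protein expression peaks: Apr 25, 2013 − 58 days = Feb 26, 2013.
The cells reach confluence: Feb 26, 2013 − 77 days = Dec 11, 2012.
The cells are seeded: Dec 11, 2012 − 7 days = Dec 4, 2012.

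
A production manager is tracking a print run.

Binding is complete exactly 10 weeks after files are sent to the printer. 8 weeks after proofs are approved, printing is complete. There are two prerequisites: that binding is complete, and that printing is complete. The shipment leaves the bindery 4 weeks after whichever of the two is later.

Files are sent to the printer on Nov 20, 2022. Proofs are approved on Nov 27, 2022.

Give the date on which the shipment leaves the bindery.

Files are sent to the printer: Nov 20, 2022.
Binding is complete: Nov 20, 2022 + 10 weeks = Jan 29, 2023.
Proofs are approved: Nov 27, 2022.
Printing is complete: Nov 27, 2022 + 8 weeks = Jan 22, 2023.
Both prerequisites met — binding is complete (Jan 29, 2023), printing is complete (Jan 22, 2023); the later is Jan 29, 2023.
The shipment leaves the bindery: Jan 29, 2023 + 4 weeks = Feb 26, 2023.

Feb 26, 2023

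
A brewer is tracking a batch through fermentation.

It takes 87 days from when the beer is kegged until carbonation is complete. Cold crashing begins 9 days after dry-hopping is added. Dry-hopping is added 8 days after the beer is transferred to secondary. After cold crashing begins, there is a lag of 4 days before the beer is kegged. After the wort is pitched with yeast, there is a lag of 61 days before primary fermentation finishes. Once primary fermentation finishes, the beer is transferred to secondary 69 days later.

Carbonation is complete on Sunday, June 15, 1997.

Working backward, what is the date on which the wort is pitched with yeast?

Carbonation is complete: Jun 15, 1997.
The beer is kegged: Jun 15, 1997 − 87 days = Mar 20, 1997.
Cold crashing begins: Mar 20, 1997 − 4 days = Mar 16, 1997.
Dry-hopping is added: Mar 16, 1997 − 9 days = Mar 7, 1997.
The beer is transferred to secondary: Mar 7, 1997 − 8 days = Feb 27, 1997.
Primary fermentation finishes: Feb 27, 1997 − 69 days = Dec 20, 1996.
The wort is pitched with yeast: Dec 20, 1996 − 61 days = Oct 20, 1996.

Sunday, October 20, 1996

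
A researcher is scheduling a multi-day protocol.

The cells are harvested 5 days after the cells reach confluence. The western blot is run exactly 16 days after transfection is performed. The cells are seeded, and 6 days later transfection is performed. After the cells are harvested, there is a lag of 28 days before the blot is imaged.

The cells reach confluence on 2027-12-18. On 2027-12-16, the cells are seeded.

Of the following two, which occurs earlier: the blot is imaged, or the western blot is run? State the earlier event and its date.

The western blot is run — 2028-01-07

The cells reach confluence: Dec 18, 2027.
The cells are harvested: Dec 18, 2027 + 5 days = Dec 23, 2027.
The blot is imaged: Dec 23, 2027 + 28 days = Jan 20, 2028.
The cells are seeded: Dec 16, 2027.
Transfection is performed: Dec 16, 2027 + 6 days = Dec 22, 2027.
The western blot is run: Dec 22, 2027 + 16 days = Jan 7, 2028.
Comparing: the blot is imaged on Jan 20, 2028 vs the western blot is run on Jan 7, 2028. Earlier: the western blot is run.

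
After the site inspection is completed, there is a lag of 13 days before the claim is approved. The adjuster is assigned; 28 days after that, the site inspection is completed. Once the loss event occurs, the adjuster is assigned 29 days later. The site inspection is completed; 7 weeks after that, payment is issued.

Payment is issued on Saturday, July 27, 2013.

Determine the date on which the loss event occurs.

Friday, April 12, 2013

Payment is issued: Jul 27, 2013.
The site inspection is completed: Jul 27, 2013 − 7 weeks = Jun 8, 2013.
The adjuster is assigned: Jun 8, 2013 − 28 days = May 11, 2013.
The loss event occurs: May 11, 2013 − 29 days = Apr 12, 2013.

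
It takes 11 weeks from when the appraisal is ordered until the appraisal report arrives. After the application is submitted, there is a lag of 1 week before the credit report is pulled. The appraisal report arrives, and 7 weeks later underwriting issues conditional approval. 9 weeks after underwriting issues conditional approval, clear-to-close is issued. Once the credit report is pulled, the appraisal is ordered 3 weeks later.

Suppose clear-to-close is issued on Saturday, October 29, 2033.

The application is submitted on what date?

Saturday, March 26, 2033

Clear-to-close is issued: Oct 29, 2033.
Underwriting issues conditional approval: Oct 29, 2033 − 9 weeks = Aug 27, 2033.
The appraisal report arrives: Aug 27, 2033 − 7 weeks = Jul 9, 2033.
The appraisal is ordered: Jul 9, 2033 − 11 weeks = Apr 23, 2033.
The credit report is pulled: Apr 23, 2033 − 3 weeks = Apr 2, 2033.
The application is submitted: Apr 2, 2033 − 1 week = Mar 26, 2033.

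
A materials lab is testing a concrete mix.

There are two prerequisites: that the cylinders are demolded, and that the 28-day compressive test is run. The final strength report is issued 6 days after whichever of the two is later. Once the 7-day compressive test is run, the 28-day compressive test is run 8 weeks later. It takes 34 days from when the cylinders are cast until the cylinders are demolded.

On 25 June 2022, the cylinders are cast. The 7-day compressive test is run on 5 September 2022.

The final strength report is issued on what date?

The cylinders are cast: Jun 25, 2022.
The cylinders are demolded: Jun 25, 2022 + 34 days = Jul 29, 2022.
The 7-day compressive test is run: Sep 5, 2022.
The 28-day compressive test is run: Sep 5, 2022 + 8 weeks = Oct 31, 2022.
Both prerequisites met — the cylinders are demolded (Jul 29, 2022), the 28-day compressive test is run (Oct 31, 2022); the later is Oct 31, 2022.
The final strength report is issued: Oct 31, 2022 + 6 days = Nov 6, 2022.

6 November 2022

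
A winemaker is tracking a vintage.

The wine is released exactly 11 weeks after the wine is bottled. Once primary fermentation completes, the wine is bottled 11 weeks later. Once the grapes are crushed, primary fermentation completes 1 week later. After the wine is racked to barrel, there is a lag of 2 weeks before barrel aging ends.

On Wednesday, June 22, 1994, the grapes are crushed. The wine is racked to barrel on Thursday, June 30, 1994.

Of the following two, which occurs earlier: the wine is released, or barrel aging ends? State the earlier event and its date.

The grapes are crushed: Jun 22, 1994.
Primary fermentation completes: Jun 22, 1994 + 1 week = Jun 29, 1994.
The wine is bottled: Jun 29, 1994 + 11 weeks = Sep 14, 1994.
The wine is released: Sep 14, 1994 + 11 weeks = Nov 30, 1994.
The wine is racked to barrel: Jun 30, 1994.
Barrel aging ends: Jun 30, 1994 + 2 weeks = Jul 14, 1994.
Comparing: the wine is released on Nov 30, 1994 vs barrel aging ends on Jul 14, 1994. Earlier: barrel aging ends.

Barrel aging ends — Thursday, July 14, 1994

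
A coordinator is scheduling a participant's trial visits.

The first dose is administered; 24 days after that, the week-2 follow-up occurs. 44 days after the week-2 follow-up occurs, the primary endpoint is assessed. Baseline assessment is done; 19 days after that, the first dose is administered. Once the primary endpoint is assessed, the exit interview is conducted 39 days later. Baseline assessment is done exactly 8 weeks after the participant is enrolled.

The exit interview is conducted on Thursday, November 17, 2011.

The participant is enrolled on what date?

The exit interview is conducted: Nov 17, 2011.
The primary endpoint is assessed: Nov 17, 2011 − 39 days = Oct 9, 2011.
The week-2 follow-up occurs: Oct 9, 2011 − 44 days = Aug 26, 2011.
The first dose is administered: Aug 26, 2011 − 24 days = Aug 2, 2011.
Baseline assessment is done: Aug 2, 2011 − 19 days = Jul 14, 2011.
The participant is enrolled: Jul 14, 2011 − 8 weeks = May 19, 2011.

Thursday, May 19, 2011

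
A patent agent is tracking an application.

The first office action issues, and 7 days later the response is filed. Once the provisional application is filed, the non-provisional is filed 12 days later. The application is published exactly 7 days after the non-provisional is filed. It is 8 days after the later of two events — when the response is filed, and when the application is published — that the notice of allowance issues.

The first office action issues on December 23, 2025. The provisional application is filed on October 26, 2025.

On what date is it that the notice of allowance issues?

January 7, 2026

The first office action issues: Dec 23, 2025.
The response is filed: Dec 23, 2025 + 7 days = Dec 30, 2025.
The provisional application is filed: Oct 26, 2025.
The non-provisional is filed: Oct 26, 2025 + 12 days = Nov 7, 2025.
The application is published: Nov 7, 2025 + 7 days = Nov 14, 2025.
Both prerequisites met — the response is filed (Dec 30, 2025), the application is published (Nov 14, 2025); the later is Dec 30, 2025.
The notice of allowance issues: Dec 30, 2025 + 8 days = Jan 7, 2026.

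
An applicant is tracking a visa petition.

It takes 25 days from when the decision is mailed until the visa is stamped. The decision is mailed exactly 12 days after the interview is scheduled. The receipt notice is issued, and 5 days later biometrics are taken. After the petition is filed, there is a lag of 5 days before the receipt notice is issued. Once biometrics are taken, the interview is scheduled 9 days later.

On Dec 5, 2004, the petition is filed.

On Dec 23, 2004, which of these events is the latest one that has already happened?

The petition is filed: Dec 5, 2004.
The receipt notice is issued: Dec 5, 2004 + 5 days = Dec 10, 2004.
Biometrics are taken: Dec 10, 2004 + 5 days = Dec 15, 2004.
The interview is scheduled: Dec 15, 2004 + 9 days = Dec 24, 2004.
The decision is mailed: Dec 24, 2004 + 12 days = Jan 5, 2005.
The visa is stamped: Jan 5, 2005 + 25 days = Jan 30, 2005.
Dec 23, 2004 falls between when biometrics are taken (Dec 15, 2004) and when the interview is scheduled (Dec 24, 2004).

Biometrics are taken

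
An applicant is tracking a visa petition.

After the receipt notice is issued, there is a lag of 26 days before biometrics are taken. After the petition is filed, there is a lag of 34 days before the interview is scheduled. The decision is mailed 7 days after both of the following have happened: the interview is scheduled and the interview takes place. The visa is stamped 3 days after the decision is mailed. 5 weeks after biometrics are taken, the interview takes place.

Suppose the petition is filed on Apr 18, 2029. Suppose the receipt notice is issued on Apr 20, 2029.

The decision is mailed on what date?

The petition is filed: Apr 18, 2029.
The interview is scheduled: Apr 18, 2029 + 34 days = May 22, 2029.
The receipt notice is issued: Apr 20, 2029.
Biometrics are taken: Apr 20, 2029 + 26 days = May 16, 2029.
The interview takes place: May 16, 2029 + 5 weeks = Jun 20, 2029.
Both prerequisites met — the interview is scheduled (May 22, 2029), the interview takes place (Jun 20, 2029); the later is Jun 20, 2029.
The decision is mailed: Jun 20, 2029 + 7 days = Jun 27, 2029.

Jun 27, 2029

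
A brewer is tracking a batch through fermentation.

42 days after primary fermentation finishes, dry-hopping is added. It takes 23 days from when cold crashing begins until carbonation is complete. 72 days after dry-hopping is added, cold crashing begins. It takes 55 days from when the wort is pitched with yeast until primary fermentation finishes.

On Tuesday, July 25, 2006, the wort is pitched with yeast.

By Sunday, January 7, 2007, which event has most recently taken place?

The wort is pitched with yeast: Jul 25, 2006.
Primary fermentation finishes: Jul 25, 2006 + 55 days = Sep 18, 2006.
Dry-hopping is added: Sep 18, 2006 + 42 days = Oct 30, 2006.
Cold crashing begins: Oct 30, 2006 + 72 days = Jan 10, 2007.
Carbonation is complete: Jan 10, 2007 + 23 days = Feb 2, 2007.
Jan 7, 2007 falls between when dry-hopping is added (Oct 30, 2006) and when cold crashing begins (Jan 10, 2007).

Dry-hopping is added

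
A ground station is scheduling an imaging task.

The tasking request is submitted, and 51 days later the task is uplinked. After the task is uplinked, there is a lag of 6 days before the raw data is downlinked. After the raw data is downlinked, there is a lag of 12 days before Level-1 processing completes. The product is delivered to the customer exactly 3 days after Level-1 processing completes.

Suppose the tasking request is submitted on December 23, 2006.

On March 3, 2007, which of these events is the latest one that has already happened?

Level-1 processing completes

The tasking request is submitted: Dec 23, 2006.
The task is uplinked: Dec 23, 2006 + 51 days = Feb 12, 2007.
The raw data is downlinked: Feb 12, 2007 + 6 days = Feb 18, 2007.
Level-1 processing completes: Feb 18, 2007 + 12 days = Mar 2, 2007.
The product is delivered to the customer: Mar 2, 2007 + 3 days = Mar 5, 2007.
Mar 3, 2007 falls between when Level-1 processing completes (Mar 2, 2007) and when the product is delivered to the customer (Mar 5, 2007).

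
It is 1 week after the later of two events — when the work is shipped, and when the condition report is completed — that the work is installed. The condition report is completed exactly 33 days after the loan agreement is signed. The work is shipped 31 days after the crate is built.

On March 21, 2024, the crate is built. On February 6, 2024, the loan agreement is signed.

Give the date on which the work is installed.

The crate is built: Mar 21, 2024.
The work is shipped: Mar 21, 2024 + 31 days = Apr 21, 2024.
The loan agreement is signed: Feb 6, 2024.
The condition report is completed: Feb 6, 2024 + 33 days = Mar 10, 2024.
Both prerequisites met — the work is shipped (Apr 21, 2024), the condition report is completed (Mar 10, 2024); the later is Apr 21, 2024.
The work is installed: Apr 21, 2024 + 1 week = Apr 28, 2024.

April 28, 2024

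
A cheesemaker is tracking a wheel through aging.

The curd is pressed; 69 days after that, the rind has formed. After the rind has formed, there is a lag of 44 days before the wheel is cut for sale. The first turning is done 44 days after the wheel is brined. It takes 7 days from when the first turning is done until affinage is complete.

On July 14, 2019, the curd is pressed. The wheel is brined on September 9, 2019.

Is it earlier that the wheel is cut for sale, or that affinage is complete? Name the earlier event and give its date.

Affinage is complete — October 30, 2019

The curd is pressed: Jul 14, 2019.
The rind has formed: Jul 14, 2019 + 69 days = Sep 21, 2019.
The wheel is cut for sale: Sep 21, 2019 + 44 days = Nov 4, 2019.
The wheel is brined: Sep 9, 2019.
The first turning is done: Sep 9, 2019 + 44 days = Oct 23, 2019.
Affinage is complete: Oct 23, 2019 + 7 days = Oct 30, 2019.
Comparing: the wheel is cut for sale on Nov 4, 2019 vs affinage is complete on Oct 30, 2019. Earlier: affinage is complete.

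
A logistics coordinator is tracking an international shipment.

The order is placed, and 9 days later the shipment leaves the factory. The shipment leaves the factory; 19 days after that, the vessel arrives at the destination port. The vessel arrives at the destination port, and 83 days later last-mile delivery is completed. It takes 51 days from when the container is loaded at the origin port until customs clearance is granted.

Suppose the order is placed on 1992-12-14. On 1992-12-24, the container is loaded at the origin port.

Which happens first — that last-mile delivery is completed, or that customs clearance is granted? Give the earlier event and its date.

The order is placed: Dec 14, 1992.
The shipment leaves the factory: Dec 14, 1992 + 9 days = Dec 23, 1992.
The vessel arrives at the destination port: Dec 23, 1992 + 19 days = Jan 11, 1993.
Last-mile delivery is completed: Jan 11, 1993 + 83 days = Apr 4, 1993.
The container is loaded at the origin port: Dec 24, 1992.
Customs clearance is granted: Dec 24, 1992 + 51 days = Feb 13, 1993.
Comparing: last-mile delivery is completed on Apr 4, 1993 vs customs clearance is granted on Feb 13, 1993. Earlier: customs clearance is granted.

Customs clearance is granted — 1993-02-13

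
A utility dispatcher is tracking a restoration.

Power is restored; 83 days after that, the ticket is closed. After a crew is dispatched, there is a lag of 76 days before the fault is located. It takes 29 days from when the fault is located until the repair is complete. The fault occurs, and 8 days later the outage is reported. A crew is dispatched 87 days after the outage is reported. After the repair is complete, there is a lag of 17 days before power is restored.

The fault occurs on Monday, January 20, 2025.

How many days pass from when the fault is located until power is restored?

46 days

Causal path: the fault is located → the repair is complete → power is restored.
Total delay along the path: 29 + 17 = 46 days.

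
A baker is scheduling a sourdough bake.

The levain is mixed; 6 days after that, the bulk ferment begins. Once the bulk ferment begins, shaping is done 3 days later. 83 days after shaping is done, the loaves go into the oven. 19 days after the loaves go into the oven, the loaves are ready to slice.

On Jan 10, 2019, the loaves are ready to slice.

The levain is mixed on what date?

Sep 21, 2018

The loaves are ready to slice: Jan 10, 2019.
The loaves go into the oven: Jan 10, 2019 − 19 days = Dec 22, 2018.
Shaping is done: Dec 22, 2018 − 83 days = Sep 30, 2018.
The bulk ferment begins: Sep 30, 2018 − 3 days = Sep 27, 2018.
The levain is mixed: Sep 27, 2018 − 6 days = Sep 21, 2018.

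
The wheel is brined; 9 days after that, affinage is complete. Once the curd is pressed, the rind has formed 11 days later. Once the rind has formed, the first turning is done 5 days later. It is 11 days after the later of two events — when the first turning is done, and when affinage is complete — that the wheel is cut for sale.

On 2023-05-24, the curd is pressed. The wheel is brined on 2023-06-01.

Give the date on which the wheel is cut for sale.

2023-06-21

The curd is pressed: May 24, 2023.
The rind has formed: May 24, 2023 + 11 days = Jun 4, 2023.
The first turning is done: Jun 4, 2023 + 5 days = Jun 9, 2023.
The wheel is brined: Jun 1, 2023.
Affinage is complete: Jun 1, 2023 + 9 days = Jun 10, 2023.
Both prerequisites met — the first turning is done (Jun 9, 2023), affinage is complete (Jun 10, 2023); the later is Jun 10, 2023.
The wheel is cut for sale: Jun 10, 2023 + 11 days = Jun 21, 2023.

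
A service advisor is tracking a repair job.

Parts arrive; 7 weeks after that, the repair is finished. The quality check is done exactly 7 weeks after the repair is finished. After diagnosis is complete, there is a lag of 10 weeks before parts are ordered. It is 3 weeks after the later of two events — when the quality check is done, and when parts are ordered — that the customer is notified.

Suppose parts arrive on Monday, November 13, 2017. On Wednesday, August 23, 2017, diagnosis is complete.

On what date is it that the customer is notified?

Monday, March 12, 2018

Parts arrive: Nov 13, 2017.
The repair is finished: Nov 13, 2017 + 7 weeks = Jan 1, 2018.
The quality check is done: Jan 1, 2018 + 7 weeks = Feb 19, 2018.
Diagnosis is complete: Aug 23, 2017.
Parts are ordered: Aug 23, 2017 + 10 weeks = Nov 1, 2017.
Both prerequisites met — the quality check is done (Feb 19, 2018), parts are ordered (Nov 1, 2017); the later is Feb 19, 2018.
The customer is notified: Feb 19, 2018 + 3 weeks = Mar 12, 2018.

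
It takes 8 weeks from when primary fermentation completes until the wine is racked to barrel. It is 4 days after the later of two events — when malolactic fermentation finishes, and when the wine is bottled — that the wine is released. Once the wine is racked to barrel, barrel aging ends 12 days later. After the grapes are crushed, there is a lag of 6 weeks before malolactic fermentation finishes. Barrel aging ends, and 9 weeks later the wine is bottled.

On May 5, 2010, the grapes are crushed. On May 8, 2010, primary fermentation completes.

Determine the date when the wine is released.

The grapes are crushed: May 5, 2010.
Malolactic fermentation finishes: May 5, 2010 + 6 weeks = Jun 16, 2010.
Primary fermentation completes: May 8, 2010.
The wine is racked to barrel: May 8, 2010 + 8 weeks = Jul 3, 2010.
Barrel aging ends: Jul 3, 2010 + 12 days = Jul 15, 2010.
The wine is bottled: Jul 15, 2010 + 9 weeks = Sep 16, 2010.
Both prerequisites met — malolactic fermentation finishes (Jun 16, 2010), the wine is bottled (Sep 16, 2010); the later is Sep 16, 2010.
The wine is released: Sep 16, 2010 + 4 days = Sep 20, 2010.

September 20, 2010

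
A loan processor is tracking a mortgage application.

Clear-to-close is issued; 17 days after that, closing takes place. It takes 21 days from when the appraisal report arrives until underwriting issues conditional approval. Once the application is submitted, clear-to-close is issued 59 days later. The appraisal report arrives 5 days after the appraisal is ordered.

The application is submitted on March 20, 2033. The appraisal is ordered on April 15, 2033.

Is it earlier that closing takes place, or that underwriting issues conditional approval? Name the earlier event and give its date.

The application is submitted: Mar 20, 2033.
Clear-to-close is issued: Mar 20, 2033 + 59 days = May 18, 2033.
Closing takes place: May 18, 2033 + 17 days = Jun 4, 2033.
The appraisal is ordered: Apr 15, 2033.
The appraisal report arrives: Apr 15, 2033 + 5 days = Apr 20, 2033.
Underwriting issues conditional approval: Apr 20, 2033 + 21 days = May 11, 2033.
Comparing: closing takes place on Jun 4, 2033 vs underwriting issues conditional approval on May 11, 2033. Earlier: underwriting issues conditional approval.

Underwriting issues conditional approval — May 11, 2033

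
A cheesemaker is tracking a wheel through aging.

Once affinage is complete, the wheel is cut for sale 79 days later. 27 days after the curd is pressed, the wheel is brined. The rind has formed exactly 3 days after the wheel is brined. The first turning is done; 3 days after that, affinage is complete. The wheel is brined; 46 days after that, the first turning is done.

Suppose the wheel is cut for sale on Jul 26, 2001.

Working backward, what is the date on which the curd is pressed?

Feb 21, 2001

The wheel is cut for sale: Jul 26, 2001.
Affinage is complete: Jul 26, 2001 − 79 days = May 8, 2001.
The first turning is done: May 8, 2001 − 3 days = May 5, 2001.
The wheel is brined: May 5, 2001 − 46 days = Mar 20, 2001.
The curd is pressed: Mar 20, 2001 − 27 days = Feb 21, 2001.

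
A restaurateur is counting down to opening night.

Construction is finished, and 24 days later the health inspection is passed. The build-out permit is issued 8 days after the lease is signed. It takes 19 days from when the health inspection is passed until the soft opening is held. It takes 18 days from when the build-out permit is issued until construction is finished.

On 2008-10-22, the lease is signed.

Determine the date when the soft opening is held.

2008-12-30

The lease is signed: Oct 22, 2008.
The build-out permit is issued: Oct 22, 2008 + 8 days = Oct 30, 2008.
Construction is finished: Oct 30, 2008 + 18 days = Nov 17, 2008.
The health inspection is passed: Nov 17, 2008 + 24 days = Dec 11, 2008.
The soft opening is held: Dec 11, 2008 + 19 days = Dec 30, 2008.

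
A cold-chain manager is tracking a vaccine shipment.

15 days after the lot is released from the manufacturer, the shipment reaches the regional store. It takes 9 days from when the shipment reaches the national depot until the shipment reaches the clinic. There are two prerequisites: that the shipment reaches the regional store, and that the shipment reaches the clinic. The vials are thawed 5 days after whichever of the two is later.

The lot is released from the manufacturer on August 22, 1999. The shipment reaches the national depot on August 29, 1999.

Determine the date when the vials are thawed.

September 12, 1999

The lot is released from the manufacturer: Aug 22, 1999.
The shipment reaches the regional store: Aug 22, 1999 + 15 days = Sep 6, 1999.
The shipment reaches the national depot: Aug 29, 1999.
The shipment reaches the clinic: Aug 29, 1999 + 9 days = Sep 7, 1999.
Both prerequisites met — the shipment reaches the regional store (Sep 6, 1999), the shipment reaches the clinic (Sep 7, 1999); the later is Sep 7, 1999.
The vials are thawed: Sep 7, 1999 + 5 days = Sep 12, 1999.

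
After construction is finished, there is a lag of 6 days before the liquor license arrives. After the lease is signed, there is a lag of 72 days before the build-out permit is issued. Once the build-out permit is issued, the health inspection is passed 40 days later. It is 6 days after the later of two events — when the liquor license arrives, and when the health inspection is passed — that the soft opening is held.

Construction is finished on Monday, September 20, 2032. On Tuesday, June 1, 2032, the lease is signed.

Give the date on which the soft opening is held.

Construction is finished: Sep 20, 2032.
The liquor license arrives: Sep 20, 2032 + 6 days = Sep 26, 2032.
The lease is signed: Jun 1, 2032.
The build-out permit is issued: Jun 1, 2032 + 72 days = Aug 12, 2032.
The health inspection is passed: Aug 12, 2032 + 40 days = Sep 21, 2032.
Both prerequisites met — the liquor license arrives (Sep 26, 2032), the health inspection is passed (Sep 21, 2032); the later is Sep 26, 2032.
The soft opening is held: Sep 26, 2032 + 6 days = Oct 2, 2032.

Saturday, October 2, 2032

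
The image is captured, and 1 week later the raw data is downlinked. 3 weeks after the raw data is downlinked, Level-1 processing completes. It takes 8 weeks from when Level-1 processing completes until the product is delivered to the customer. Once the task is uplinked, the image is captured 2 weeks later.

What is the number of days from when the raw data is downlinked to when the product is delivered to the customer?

77 days

Causal path: the raw data is downlinked → Level-1 processing completes → the product is delivered to the customer.
Total delay along the path: 3 + 8 weeks = 11 weeks = 77 days.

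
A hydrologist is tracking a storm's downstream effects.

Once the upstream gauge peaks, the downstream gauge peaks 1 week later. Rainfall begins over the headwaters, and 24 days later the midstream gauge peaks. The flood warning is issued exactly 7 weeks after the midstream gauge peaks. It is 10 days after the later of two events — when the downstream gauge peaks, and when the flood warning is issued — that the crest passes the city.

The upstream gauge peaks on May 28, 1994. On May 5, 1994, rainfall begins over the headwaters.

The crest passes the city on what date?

The upstream gauge peaks: May 28, 1994.
The downstream gauge peaks: May 28, 1994 + 1 week = Jun 4, 1994.
Rainfall begins over the headwaters: May 5, 1994.
The midstream gauge peaks: May 5, 1994 + 24 days = May 29, 1994.
The flood warning is issued: May 29, 1994 + 7 weeks = Jul 17, 1994.
Both prerequisites met — the downstream gauge peaks (Jun 4, 1994), the flood warning is issued (Jul 17, 1994); the later is Jul 17, 1994.
The crest passes the city: Jul 17, 1994 + 10 days = Jul 27, 1994.

Jul 27, 1994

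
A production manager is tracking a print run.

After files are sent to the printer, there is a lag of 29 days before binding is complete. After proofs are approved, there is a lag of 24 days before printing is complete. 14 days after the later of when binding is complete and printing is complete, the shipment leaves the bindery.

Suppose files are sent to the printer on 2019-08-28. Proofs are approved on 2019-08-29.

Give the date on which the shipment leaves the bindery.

2019-10-10

Files are sent to the printer: Aug 28, 2019.
Binding is complete: Aug 28, 2019 + 29 days = Sep 26, 2019.
Proofs are approved: Aug 29, 2019.
Printing is complete: Aug 29, 2019 + 24 days = Sep 22, 2019.
Both prerequisites met — binding is complete (Sep 26, 2019), printing is complete (Sep 22, 2019); the later is Sep 26, 2019.
The shipment leaves the bindery: Sep 26, 2019 + 14 days = Oct 10, 2019.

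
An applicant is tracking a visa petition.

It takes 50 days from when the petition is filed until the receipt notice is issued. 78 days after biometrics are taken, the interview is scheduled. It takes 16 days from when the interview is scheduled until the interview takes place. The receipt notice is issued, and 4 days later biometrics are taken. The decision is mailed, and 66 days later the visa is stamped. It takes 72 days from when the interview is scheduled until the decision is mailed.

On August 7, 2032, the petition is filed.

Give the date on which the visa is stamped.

The petition is filed: Aug 7, 2032.
The receipt notice is issued: Aug 7, 2032 + 50 days = Sep 26, 2032.
Biometrics are taken: Sep 26, 2032 + 4 days = Sep 30, 2032.
The interview is scheduled: Sep 30, 2032 + 78 days = Dec 17, 2032.
The decision is mailed: Dec 17, 2032 + 72 days = Feb 27, 2033.
The visa is stamped: Feb 27, 2033 + 66 days = May 4, 2033.

May 4, 2033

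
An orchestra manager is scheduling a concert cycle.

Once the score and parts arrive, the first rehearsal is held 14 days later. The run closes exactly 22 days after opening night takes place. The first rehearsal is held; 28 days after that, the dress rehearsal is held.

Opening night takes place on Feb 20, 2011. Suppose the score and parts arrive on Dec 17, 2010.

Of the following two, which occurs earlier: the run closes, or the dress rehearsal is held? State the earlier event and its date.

Opening night takes place: Feb 20, 2011.
The run closes: Feb 20, 2011 + 22 days = Mar 14, 2011.
The score and parts arrive: Dec 17, 2010.
The first rehearsal is held: Dec 17, 2010 + 14 days = Dec 31, 2010.
The dress rehearsal is held: Dec 31, 2010 + 28 days = Jan 28, 2011.
Comparing: the run closes on Mar 14, 2011 vs the dress rehearsal is held on Jan 28, 2011. Earlier: the dress rehearsal is held.

The dress rehearsal is held — Jan 28, 2011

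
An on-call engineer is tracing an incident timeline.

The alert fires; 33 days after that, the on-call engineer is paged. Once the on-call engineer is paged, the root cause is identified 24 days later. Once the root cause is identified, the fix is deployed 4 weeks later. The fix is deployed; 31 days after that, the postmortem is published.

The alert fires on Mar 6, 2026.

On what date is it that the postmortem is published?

The alert fires: Mar 6, 2026.
The on-call engineer is paged: Mar 6, 2026 + 33 days = Apr 8, 2026.
The root cause is identified: Apr 8, 2026 + 24 days = May 2, 2026.
The fix is deployed: May 2, 2026 + 4 weeks = May 30, 2026.
The postmortem is published: May 30, 2026 + 31 days = Jun 30, 2026.

Jun 30, 2026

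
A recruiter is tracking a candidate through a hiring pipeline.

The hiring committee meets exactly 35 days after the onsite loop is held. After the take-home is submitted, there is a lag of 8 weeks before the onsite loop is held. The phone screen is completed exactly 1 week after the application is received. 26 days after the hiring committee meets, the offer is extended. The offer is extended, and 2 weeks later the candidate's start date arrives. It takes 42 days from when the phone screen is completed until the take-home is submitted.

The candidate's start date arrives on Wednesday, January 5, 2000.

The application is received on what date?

The candidate's start date arrives: Jan 5, 2000.
The offer is extended: Jan 5, 2000 − 2 weeks = Dec 22, 1999.
The hiring committee meets: Dec 22, 1999 − 26 days = Nov 26, 1999.
The onsite loop is held: Nov 26, 1999 − 35 days = Oct 22, 1999.
The take-home is submitted: Oct 22, 1999 − 8 weeks = Aug 27, 1999.
The phone screen is completed: Aug 27, 1999 − 42 days = Jul 16, 1999.
The application is received: Jul 16, 1999 − 1 week = Jul 9, 1999.

Friday, July 9, 1999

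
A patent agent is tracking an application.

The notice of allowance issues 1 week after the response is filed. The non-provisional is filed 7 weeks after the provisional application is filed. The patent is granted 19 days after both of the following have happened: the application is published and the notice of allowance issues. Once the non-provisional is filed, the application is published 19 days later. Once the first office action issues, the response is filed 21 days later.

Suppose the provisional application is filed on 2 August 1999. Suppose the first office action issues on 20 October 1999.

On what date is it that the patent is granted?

6 December 1999

The provisional application is filed: Aug 2, 1999.
The non-provisional is filed: Aug 2, 1999 + 7 weeks = Sep 20, 1999.
The application is published: Sep 20, 1999 + 19 days = Oct 9, 1999.
The first office action issues: Oct 20, 1999.
The response is filed: Oct 20, 1999 + 21 days = Nov 10, 1999.
The notice of allowance issues: Nov 10, 1999 + 1 week = Nov 17, 1999.
Both prerequisites met — the application is published (Oct 9, 1999), the notice of allowance issues (Nov 17, 1999); the later is Nov 17, 1999.
The patent is granted: Nov 17, 1999 + 19 days = Dec 6, 1999.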